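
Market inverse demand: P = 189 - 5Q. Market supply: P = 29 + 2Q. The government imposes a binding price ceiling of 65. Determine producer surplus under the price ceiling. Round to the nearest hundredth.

Free-market equilibrium: 189 - 5Q = 29 + 2Q gives Q* = 22.8571, P* = 74.7143.
At P = 65, sellers supply (65 - 29)/2 = 18 while buyers want more, so the quantity traded is 18 at price 65.
PS is the triangle above supply below 65: (1/2)(18)(65 - 29) = 324.

324.00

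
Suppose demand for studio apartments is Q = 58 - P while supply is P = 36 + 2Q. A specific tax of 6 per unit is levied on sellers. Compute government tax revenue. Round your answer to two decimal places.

32.00

Rewriting demand in inverse form: P = 58 - Q.
Pre-tax equilibrium: 58 - Q = 36 + 2Q gives Q* = 7.3333, P* = 50.6667.
A tax on sellers shifts supply up by 6: 58 - Q = 36 + 2Q + 6, so Q_t = 5.3333. Buyers pay P_b = 52.6667; sellers receive P_s = P_b - 6 = 46.6667.
Revenue is the tax times quantity traded: 6 x 5.3333 = 32.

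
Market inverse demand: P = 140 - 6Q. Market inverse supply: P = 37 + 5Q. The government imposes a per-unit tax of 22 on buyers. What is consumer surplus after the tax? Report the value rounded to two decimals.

162.67

Without the tax, 140 - 6Q = 37 + 5Q so Q* = 9.3636 and P* = 83.8182.
With the tax, buyers' net willingness to pay falls by 22: (140 - 22) - 6Q = 37 + 5Q, so Q_t = 7.3636. Buyers pay P_b = 95.8182; sellers receive P_s = P_b - 22 = 73.8182.
CS = (1/2)(Q_t)(140 - P_b) = (1/2)(7.3636)(44.1818) = 162.6694.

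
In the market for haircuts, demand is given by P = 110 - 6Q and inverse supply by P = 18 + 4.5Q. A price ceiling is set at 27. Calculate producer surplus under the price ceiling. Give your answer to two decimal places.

9.00

Free-market equilibrium: 110 - 6Q = 18 + 4.5Q gives Q* = 8.7619, P* = 57.4286.
At the ceiling price 27, quantity supplied is (27 - 18)/4.5 = 2; supply is the short side, so Q = 2 trades at P = 27.
PS is the triangle above supply below 27: (1/2)(2)(27 - 18) = 9.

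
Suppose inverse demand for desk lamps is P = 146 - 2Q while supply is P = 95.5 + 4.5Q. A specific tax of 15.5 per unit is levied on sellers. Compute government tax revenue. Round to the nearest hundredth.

83.46

Pre-tax equilibrium: 146 - 2Q = 95.5 + 4.5Q gives Q* = 7.7692, P* = 130.4615.
With the tax, sellers need 15.5 more per unit: 146 - 2Q = 95.5 + 4.5Q + 15.5, so Q_t = 5.3846. Buyers pay P_b = 135.2308; sellers receive P_s = P_b - 15.5 = 119.7308.
Revenue is the tax times quantity traded: 15.5 x 5.3846 = 83.4615.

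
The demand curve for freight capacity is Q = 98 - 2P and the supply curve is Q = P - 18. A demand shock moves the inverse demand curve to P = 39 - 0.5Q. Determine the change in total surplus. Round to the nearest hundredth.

Rewriting demand in inverse form: P = 49 - 0.5Q.
Rewriting supply in inverse form: P = 18 + Q.
Initial equilibrium: Q_0 = 20.6667, P_0 = 38.6667; CS_0 = (1/2)(20.6667)(10.3333) = 106.7778, PS_0 = (1/2)(20.6667)(20.6667) = 213.5556.
New equilibrium: 39 - 0.5Q = 18 + Q gives Q_1 = 14, P_1 = 32; CS_1 = 49, PS_1 = 98.
Change in total surplus = (49 + 98) - (106.7778 + 213.5556) = -173.3333.

-173.33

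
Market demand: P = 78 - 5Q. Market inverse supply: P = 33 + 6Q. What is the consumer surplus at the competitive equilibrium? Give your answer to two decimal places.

41.84

Equilibrium: 78 - 5Q = 33 + 6Q, so Q* = 4.0909 and P* = 57.5455.
The demand choke price is 78, so CS = (1/2)(Q*)(78 - P*) = (1/2)(4.0909)(20.4545) = 41.8388.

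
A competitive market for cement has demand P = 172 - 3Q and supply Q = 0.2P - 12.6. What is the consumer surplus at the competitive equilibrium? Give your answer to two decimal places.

Rewriting supply in inverse form: P = 63 + 5Q.
Setting demand equal to supply, 109 = 8Q, so Q* = 13.625 and P* = 131.125.
Consumer surplus is the triangle under demand above P*: (1/2)(13.625)(172 - 131.125) = (1/2)(13.625)(40.875) = 278.4609.

278.46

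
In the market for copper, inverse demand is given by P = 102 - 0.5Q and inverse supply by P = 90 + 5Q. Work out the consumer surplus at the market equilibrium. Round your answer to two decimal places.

Set 102 - 0.5Q = 90 + 5Q, which gives 12 = 5.5Q, so Q* = 2.1818 and P* = 102 - 0.5(2.1818) = 100.9091.
The demand choke price is 102, so CS = (1/2)(Q*)(102 - P*) = (1/2)(2.1818)(1.0909) = 1.1901.

1.19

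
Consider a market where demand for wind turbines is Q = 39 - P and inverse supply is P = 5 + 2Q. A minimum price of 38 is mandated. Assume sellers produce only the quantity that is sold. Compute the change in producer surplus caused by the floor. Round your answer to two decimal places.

Rewriting demand in inverse form: P = 39 - Q.
Free-market equilibrium: 39 - Q = 5 + 2Q gives Q* = 11.3333, P* = 27.6667.
At the floor price 38, quantity demanded is (39 - 38)/1 = 1; demand is the short side, so Q = 1 trades at P = 38.
PS goes from (1/2)(11.3333)(22.6667) = 128.4444 to 32 (computed as (38 - 5)(1) - (1/2)(2)(1)^2), a change of -96.4444.

-96.44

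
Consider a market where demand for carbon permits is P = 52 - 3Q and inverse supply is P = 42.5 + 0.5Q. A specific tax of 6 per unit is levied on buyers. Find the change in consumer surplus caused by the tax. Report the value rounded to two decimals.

Without the tax, 52 - 3Q = 42.5 + 0.5Q so Q* = 2.7143 and P* = 43.8571.
With the tax, buyers' net willingness to pay falls by 6: (52 - 6) - 3Q = 42.5 + 0.5Q, so Q_t = 1. Buyers pay P_b = 49; sellers receive P_s = P_b - 6 = 43.
CS falls from (1/2)(2.7143)(8.1429) = 11.051 to (1/2)(1)(3) = 1.5, a change of -9.551.

-9.55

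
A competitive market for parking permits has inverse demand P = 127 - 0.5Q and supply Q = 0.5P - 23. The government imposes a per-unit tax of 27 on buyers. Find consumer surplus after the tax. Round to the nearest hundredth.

116.64

Rewriting supply in inverse form: P = 46 + 2Q.
Without the tax, 127 - 0.5Q = 46 + 2Q so Q* = 32.4 and P* = 110.8.
A tax on buyers shifts demand down by 27: (127 - 27) - 0.5Q = 46 + 2Q, so Q_t = 21.6. Buyers pay P_b = 116.2; sellers receive P_s = P_b - 27 = 89.2.
CS = (1/2)(Q_t)(127 - P_b) = (1/2)(21.6)(10.8) = 116.64.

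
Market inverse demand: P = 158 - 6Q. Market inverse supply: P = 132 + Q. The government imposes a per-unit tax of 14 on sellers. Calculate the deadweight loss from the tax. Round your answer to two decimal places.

14.00

Pre-tax equilibrium: 158 - 6Q = 132 + Q gives Q* = 3.7143, P* = 135.7143.
A tax on sellers shifts supply up by 14: 158 - 6Q = 132 + Q + 14, so Q_t = 1.7143. Buyers pay P_b = 147.7143; sellers receive P_s = P_b - 14 = 133.7143.
The welfare triangle lost has base Q* - Q_t = 2 and height t = 14, so DWL = (1/2)(2)(14) = 14.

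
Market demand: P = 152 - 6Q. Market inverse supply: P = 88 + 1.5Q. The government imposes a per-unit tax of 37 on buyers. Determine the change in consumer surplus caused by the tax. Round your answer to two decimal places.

Without the tax, 152 - 6Q = 88 + 1.5Q so Q* = 8.5333 and P* = 100.8.
A tax on buyers shifts demand down by 37: (152 - 37) - 6Q = 88 + 1.5Q, so Q_t = 3.6. Buyers pay P_b = 130.4; sellers receive P_s = P_b - 37 = 93.4.
CS falls from (1/2)(8.5333)(51.2) = 218.4533 to (1/2)(3.6)(21.6) = 38.88, a change of -179.5733.

-179.57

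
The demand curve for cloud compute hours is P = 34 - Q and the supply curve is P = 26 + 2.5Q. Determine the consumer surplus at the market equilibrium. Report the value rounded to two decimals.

Setting demand equal to supply, 8 = 3.5Q, so Q* = 2.2857 and P* = 31.7143.
The demand choke price is 34, so CS = (1/2)(Q*)(34 - P*) = (1/2)(2.2857)(2.2857) = 2.6122.

2.61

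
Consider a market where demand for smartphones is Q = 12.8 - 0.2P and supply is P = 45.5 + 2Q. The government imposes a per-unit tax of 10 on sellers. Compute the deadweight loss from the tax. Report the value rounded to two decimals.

7.14

Rewriting demand in inverse form: P = 64 - 5Q.
Without the tax, 64 - 5Q = 45.5 + 2Q so Q* = 2.6429 and P* = 50.7857.
With the tax, sellers need 10 more per unit: 64 - 5Q = 45.5 + 2Q + 10, so Q_t = 1.2143. Buyers pay P_b = 57.9286; sellers receive P_s = P_b - 10 = 47.9286.
Deadweight loss is the triangle between the curves from Q_t to Q*: (1/2)(2.6429 - 1.2143)(10) = 7.1429.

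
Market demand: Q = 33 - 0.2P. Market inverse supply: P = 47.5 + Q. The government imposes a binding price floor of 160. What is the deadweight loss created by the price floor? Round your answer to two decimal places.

1036.02

Rewriting demand in inverse form: P = 165 - 5Q.
Free-market equilibrium: 165 - 5Q = 47.5 + Q gives Q* = 19.5833, P* = 67.0833.
At P = 160, buyers demand (165 - 160)/5 = 1 while sellers would supply more, so the quantity traded is 1 at price 160.
At Q = 1 the demand price is 160 and the supply price is 48.5. Deadweight loss is the triangle between the curves from 1 to 19.5833: (1/2)(160 - 48.5)(19.5833 - 1) = 1036.0208.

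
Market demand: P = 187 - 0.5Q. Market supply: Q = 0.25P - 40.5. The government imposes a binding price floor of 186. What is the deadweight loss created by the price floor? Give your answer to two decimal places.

Rewriting supply in inverse form: P = 162 + 4Q.
Free-market equilibrium: 187 - 0.5Q = 162 + 4Q gives Q* = 5.5556, P* = 184.2222.
At P = 186, buyers demand (187 - 186)/0.5 = 2 while sellers would supply more, so the quantity traded is 2 at price 186.
The lost-trades triangle has base Q* - 2 = 3.5556 and height equal to the gap between the curves at Q = 2, which is 186 - 170 = 16. DWL = (1/2)(3.5556)(16) = 28.4444.

28.44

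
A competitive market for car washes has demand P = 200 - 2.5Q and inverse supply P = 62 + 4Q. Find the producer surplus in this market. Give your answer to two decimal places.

Setting demand equal to supply, 138 = 6.5Q, so Q* = 21.2308 and P* = 146.9231.
The supply curve's price intercept is 62, so PS = (1/2)(Q*)(P* - 62) = (1/2)(21.2308)(84.9231) = 901.4911.

901.49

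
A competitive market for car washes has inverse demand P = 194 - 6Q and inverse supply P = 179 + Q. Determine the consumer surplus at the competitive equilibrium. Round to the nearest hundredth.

13.78

Set 194 - 6Q = 179 + Q, which gives 15 = 7Q, so Q* = 2.1429 and P* = 194 - 6(2.1429) = 181.1429.
Consumer surplus is the triangle under demand above P*: (1/2)(2.1429)(194 - 181.1429) = (1/2)(2.1429)(12.8571) = 13.7755.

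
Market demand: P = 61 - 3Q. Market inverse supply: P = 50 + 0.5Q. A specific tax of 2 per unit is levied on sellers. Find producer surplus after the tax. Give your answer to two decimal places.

1.65

Pre-tax equilibrium: 61 - 3Q = 50 + 0.5Q gives Q* = 3.1429, P* = 51.5714.
With the tax, sellers need 2 more per unit: 61 - 3Q = 50 + 0.5Q + 2, so Q_t = 2.5714. Buyers pay P_b = 53.2857; sellers receive P_s = P_b - 2 = 51.2857.
Producer surplus is the triangle above supply below P_s: (1/2)(2.5714)(51.2857 - 50) = 1.6531.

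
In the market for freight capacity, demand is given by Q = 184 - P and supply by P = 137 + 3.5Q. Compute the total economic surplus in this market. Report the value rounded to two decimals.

245.44

Rewriting demand in inverse form: P = 184 - Q.
Set 184 - Q = 137 + 3.5Q, which gives 47 = 4.5Q, so Q* = 10.4444 and P* = 184 - (10.4444) = 173.5556.
CS = (1/2)(10.4444)(10.4444) = 54.5432 and PS = (1/2)(10.4444)(36.5556) = 190.9012, so total surplus = 245.4444.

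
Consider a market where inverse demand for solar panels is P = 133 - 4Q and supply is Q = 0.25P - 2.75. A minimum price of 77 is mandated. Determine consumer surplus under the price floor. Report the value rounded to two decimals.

Rewriting supply in inverse form: P = 11 + 4Q.
Free-market equilibrium: 133 - 4Q = 11 + 4Q gives Q* = 15.25, P* = 72.
At P = 77, buyers demand (133 - 77)/4 = 14 while sellers would supply more, so the quantity traded is 14 at price 77.
CS is the triangle under demand above 77: (1/2)(14)(133 - 77) = 392.

392.00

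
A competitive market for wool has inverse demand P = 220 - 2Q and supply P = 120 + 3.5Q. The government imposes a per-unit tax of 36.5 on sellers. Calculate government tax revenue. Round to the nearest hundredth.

Pre-tax equilibrium: 220 - 2Q = 120 + 3.5Q gives Q* = 18.1818, P* = 183.6364.
A tax on sellers shifts supply up by 36.5: 220 - 2Q = 120 + 3.5Q + 36.5, so Q_t = 11.5455. Buyers pay P_b = 196.9091; sellers receive P_s = P_b - 36.5 = 160.4091.
Tax revenue = t x Q_t = 36.5 x 11.5455 = 421.4091.

421.41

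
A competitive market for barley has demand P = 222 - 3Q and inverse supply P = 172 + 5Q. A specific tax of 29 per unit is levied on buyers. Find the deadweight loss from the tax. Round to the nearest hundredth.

52.56

Without the tax, 222 - 3Q = 172 + 5Q so Q* = 6.25 and P* = 203.25.
A tax on buyers shifts demand down by 29: (222 - 29) - 3Q = 172 + 5Q, so Q_t = 2.625. Buyers pay P_b = 214.125; sellers receive P_s = P_b - 29 = 185.125.
The welfare triangle lost has base Q* - Q_t = 3.625 and height t = 29, so DWL = (1/2)(3.625)(29) = 52.5625.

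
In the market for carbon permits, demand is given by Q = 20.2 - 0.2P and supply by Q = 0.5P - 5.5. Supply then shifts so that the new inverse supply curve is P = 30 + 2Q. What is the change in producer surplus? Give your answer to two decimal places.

Rewriting demand in inverse form: P = 101 - 5Q.
Rewriting supply in inverse form: P = 11 + 2Q.
Initial equilibrium: Q_0 = 12.8571, P_0 = 36.7143; CS_0 = (1/2)(12.8571)(64.2857) = 413.2653, PS_0 = (1/2)(12.8571)(25.7143) = 165.3061.
New equilibrium: 101 - 5Q = 30 + 2Q gives Q_1 = 10.1429, P_1 = 50.2857; CS_1 = 257.1939, PS_1 = 102.8776.
Change in producer surplus = 102.8776 - 165.3061 = -62.4286.

-62.43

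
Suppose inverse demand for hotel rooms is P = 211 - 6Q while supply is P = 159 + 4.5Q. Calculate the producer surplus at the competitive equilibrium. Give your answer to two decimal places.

Set 211 - 6Q = 159 + 4.5Q, which gives 52 = 10.5Q, so Q* = 4.9524 and P* = 211 - 6(4.9524) = 181.2857.
The supply curve's price intercept is 159, so PS = (1/2)(Q*)(P* - 159) = (1/2)(4.9524)(22.2857) = 55.1837.

55.18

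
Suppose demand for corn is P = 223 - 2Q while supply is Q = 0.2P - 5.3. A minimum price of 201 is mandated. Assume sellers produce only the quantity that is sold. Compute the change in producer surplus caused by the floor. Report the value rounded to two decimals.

Rewriting supply in inverse form: P = 26.5 + 5Q.
Without the control, 223 - 2Q = 26.5 + 5Q so Q* = 28.0714 and P* = 166.8571.
At the floor price 201, quantity demanded is (223 - 201)/2 = 11; demand is the short side, so Q = 11 trades at P = 201.
PS goes from (1/2)(28.0714)(140.3571) = 1970.0128 to 1617 (computed as (201 - 26.5)(11) - (1/2)(5)(11)^2), a change of -353.0128.

-353.01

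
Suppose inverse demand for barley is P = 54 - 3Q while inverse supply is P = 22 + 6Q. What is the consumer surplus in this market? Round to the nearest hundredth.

18.96

Setting demand equal to supply, 32 = 9Q, so Q* = 3.5556 and P* = 43.3333.
Consumer surplus is the triangle under demand above P*: (1/2)(3.5556)(54 - 43.3333) = (1/2)(3.5556)(10.6667) = 18.963.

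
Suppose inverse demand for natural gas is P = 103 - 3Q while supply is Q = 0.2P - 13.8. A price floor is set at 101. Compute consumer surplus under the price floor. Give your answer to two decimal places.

0.67

Rewriting supply in inverse form: P = 69 + 5Q.
Without the control, 103 - 3Q = 69 + 5Q so Q* = 4.25 and P* = 90.25.
At P = 101, buyers demand (103 - 101)/3 = 0.6667 while sellers would supply more, so the quantity traded is 0.6667 at price 101.
CS is the triangle under demand above 101: (1/2)(0.6667)(103 - 101) = 0.6667.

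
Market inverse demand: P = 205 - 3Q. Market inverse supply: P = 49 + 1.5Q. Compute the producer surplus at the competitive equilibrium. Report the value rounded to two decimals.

901.33

Setting demand equal to supply, 156 = 4.5Q, so Q* = 34.6667 and P* = 101.
The supply curve's price intercept is 49, so PS = (1/2)(Q*)(P* - 49) = (1/2)(34.6667)(52) = 901.3333.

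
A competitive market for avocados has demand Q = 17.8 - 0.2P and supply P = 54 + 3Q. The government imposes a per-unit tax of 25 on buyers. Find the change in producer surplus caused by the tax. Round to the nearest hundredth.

-26.37

Rewriting demand in inverse form: P = 89 - 5Q.
Pre-tax equilibrium: 89 - 5Q = 54 + 3Q gives Q* = 4.375, P* = 67.125.
A tax on buyers shifts demand down by 25: (89 - 25) - 5Q = 54 + 3Q, so Q_t = 1.25. Buyers pay P_b = 82.75; sellers receive P_s = P_b - 25 = 57.75.
Producers lose the trapezoid between P_s and P* out to Q_t plus the triangle from Q_t to Q*: change in PS = 2.3438 - 28.7109 = -26.3672.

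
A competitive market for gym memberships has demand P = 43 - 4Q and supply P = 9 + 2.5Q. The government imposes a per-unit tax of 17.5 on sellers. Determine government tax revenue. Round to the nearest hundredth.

Without the tax, 43 - 4Q = 9 + 2.5Q so Q* = 5.2308 and P* = 22.0769.
A tax on sellers shifts supply up by 17.5: 43 - 4Q = 9 + 2.5Q + 17.5, so Q_t = 2.5385. Buyers pay P_b = 32.8462; sellers receive P_s = P_b - 17.5 = 15.3462.
Tax revenue = t x Q_t = 17.5 x 2.5385 = 44.4231.

44.42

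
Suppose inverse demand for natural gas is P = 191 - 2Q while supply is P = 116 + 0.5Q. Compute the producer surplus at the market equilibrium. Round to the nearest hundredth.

Set 191 - 2Q = 116 + 0.5Q, which gives 75 = 2.5Q, so Q* = 30 and P* = 191 - 2(30) = 131.
Producer surplus is the triangle above supply below P*: (1/2)(30)(131 - 116) = (1/2)(30)(15) = 225.

225.00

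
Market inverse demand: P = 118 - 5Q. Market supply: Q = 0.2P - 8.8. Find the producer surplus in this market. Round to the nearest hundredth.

Rewriting supply in inverse form: P = 44 + 5Q.
Set 118 - 5Q = 44 + 5Q, which gives 74 = 10Q, so Q* = 7.4 and P* = 118 - 5(7.4) = 81.
The supply curve's price intercept is 44, so PS = (1/2)(Q*)(P* - 44) = (1/2)(7.4)(37) = 136.9.

136.90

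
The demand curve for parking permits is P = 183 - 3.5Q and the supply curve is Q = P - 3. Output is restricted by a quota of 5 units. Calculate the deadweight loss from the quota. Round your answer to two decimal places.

2756.25

Rewriting supply in inverse form: P = 3 + Q.
Without the quota, 183 - 3.5Q = 3 + Q gives Q* = 40.
At Q = 5 the demand price is 183 - 3.5(5) = 165.5 and the supply price is 3 + (5) = 8.
DWL = (1/2)(gap between curves at 5) x (Q* - 5) = (1/2)(157.5)(35) = 2756.25.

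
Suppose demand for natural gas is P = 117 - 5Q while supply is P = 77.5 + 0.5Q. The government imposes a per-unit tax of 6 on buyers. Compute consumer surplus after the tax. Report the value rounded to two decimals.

92.75

Without the tax, 117 - 5Q = 77.5 + 0.5Q so Q* = 7.1818 and P* = 81.0909.
With the tax, buyers' net willingness to pay falls by 6: (117 - 6) - 5Q = 77.5 + 0.5Q, so Q_t = 6.0909. Buyers pay P_b = 86.5455; sellers receive P_s = P_b - 6 = 80.5455.
Consumer surplus is the triangle under demand above P_b: (1/2)(6.0909)(117 - 86.5455) = 92.7479.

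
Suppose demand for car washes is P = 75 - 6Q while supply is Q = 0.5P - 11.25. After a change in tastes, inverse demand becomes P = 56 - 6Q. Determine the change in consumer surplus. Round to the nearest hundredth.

-76.59

Rewriting supply in inverse form: P = 22.5 + 2Q.
Initial equilibrium: Q_0 = 6.5625, P_0 = 35.625; CS_0 = (1/2)(6.5625)(39.375) = 129.1992, PS_0 = (1/2)(6.5625)(13.125) = 43.0664.
New equilibrium: 56 - 6Q = 22.5 + 2Q gives Q_1 = 4.1875, P_1 = 30.875; CS_1 = 52.6055, PS_1 = 17.5352.
Change in consumer surplus = 52.6055 - 129.1992 = -76.5938.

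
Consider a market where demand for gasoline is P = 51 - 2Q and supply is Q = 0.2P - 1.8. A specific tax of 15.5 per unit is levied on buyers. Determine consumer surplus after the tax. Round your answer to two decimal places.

14.33

Rewriting supply in inverse form: P = 9 + 5Q.
Pre-tax equilibrium: 51 - 2Q = 9 + 5Q gives Q* = 6, P* = 39.
A tax on buyers shifts demand down by 15.5: (51 - 15.5) - 2Q = 9 + 5Q, so Q_t = 3.7857. Buyers pay P_b = 43.4286; sellers receive P_s = P_b - 15.5 = 27.9286.
CS = (1/2)(Q_t)(51 - P_b) = (1/2)(3.7857)(7.5714) = 14.3316.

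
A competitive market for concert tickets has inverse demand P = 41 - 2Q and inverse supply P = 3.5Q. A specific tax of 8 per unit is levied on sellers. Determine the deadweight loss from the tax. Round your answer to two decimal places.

5.82

Without the tax, 41 - 2Q = 3.5Q so Q* = 7.4545 and P* = 26.0909.
A tax on sellers shifts supply up by 8: 41 - 2Q = 3.5Q + 8, so Q_t = 6. Buyers pay P_b = 29; sellers receive P_s = P_b - 8 = 21.
The welfare triangle lost has base Q* - Q_t = 1.4545 and height t = 8, so DWL = (1/2)(1.4545)(8) = 5.8182.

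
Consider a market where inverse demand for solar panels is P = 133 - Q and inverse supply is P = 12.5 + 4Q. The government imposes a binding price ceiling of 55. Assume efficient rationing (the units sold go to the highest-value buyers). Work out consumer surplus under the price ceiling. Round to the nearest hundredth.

Without the control, 133 - Q = 12.5 + 4Q so Q* = 24.1 and P* = 108.9.
At P = 55, sellers supply (55 - 12.5)/4 = 10.625 while buyers want more, so the quantity traded is 10.625 at price 55.
The demand price at Q = 10.625 is 122.375. CS is the trapezoid between demand and 55 over [0, 10.625]: (1/2)[(133 - 55) + (122.375 - 55)](10.625) = 772.3047.

772.30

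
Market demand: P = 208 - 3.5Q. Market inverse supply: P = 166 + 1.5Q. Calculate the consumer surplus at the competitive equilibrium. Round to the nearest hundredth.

Set 208 - 3.5Q = 166 + 1.5Q, which gives 42 = 5Q, so Q* = 8.4 and P* = 208 - 3.5(8.4) = 178.6.
The demand choke price is 208, so CS = (1/2)(Q*)(208 - P*) = (1/2)(8.4)(29.4) = 123.48.

123.48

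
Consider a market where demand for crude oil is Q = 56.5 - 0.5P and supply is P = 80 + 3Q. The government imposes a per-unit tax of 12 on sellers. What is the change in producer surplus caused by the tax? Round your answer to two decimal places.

Rewriting demand in inverse form: P = 113 - 2Q.
Without the tax, 113 - 2Q = 80 + 3Q so Q* = 6.6 and P* = 99.8.
A tax on sellers shifts supply up by 12: 113 - 2Q = 80 + 3Q + 12, so Q_t = 4.2. Buyers pay P_b = 104.6; sellers receive P_s = P_b - 12 = 92.6.
Producers lose the trapezoid between P_s and P* out to Q_t plus the triangle from Q_t to Q*: change in PS = 26.46 - 65.34 = -38.88.

-38.88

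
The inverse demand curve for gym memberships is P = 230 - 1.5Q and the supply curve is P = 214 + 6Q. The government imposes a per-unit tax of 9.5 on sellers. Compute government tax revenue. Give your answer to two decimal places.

Pre-tax equilibrium: 230 - 1.5Q = 214 + 6Q gives Q* = 2.1333, P* = 226.8.
A tax on sellers shifts supply up by 9.5: 230 - 1.5Q = 214 + 6Q + 9.5, so Q_t = 0.8667. Buyers pay P_b = 228.7; sellers receive P_s = P_b - 9.5 = 219.2.
Tax revenue = t x Q_t = 9.5 x 0.8667 = 8.2333.

8.23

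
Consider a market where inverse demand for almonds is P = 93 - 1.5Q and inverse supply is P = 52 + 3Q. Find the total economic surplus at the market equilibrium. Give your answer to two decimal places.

186.78

Set 93 - 1.5Q = 52 + 3Q, which gives 41 = 4.5Q, so Q* = 9.1111 and P* = 93 - 1.5(9.1111) = 79.3333.
Total surplus is the full triangle between the curves from 0 to Q*: (1/2)(9.1111)(93 - 52) = 186.7778.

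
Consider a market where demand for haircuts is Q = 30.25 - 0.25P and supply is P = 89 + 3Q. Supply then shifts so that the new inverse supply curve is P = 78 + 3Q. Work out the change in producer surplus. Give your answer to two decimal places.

25.26

Rewriting demand in inverse form: P = 121 - 4Q.
Initial equilibrium: Q_0 = 4.5714, P_0 = 102.7143; CS_0 = (1/2)(4.5714)(18.2857) = 41.7959, PS_0 = (1/2)(4.5714)(13.7143) = 31.3469.
New equilibrium: 121 - 4Q = 78 + 3Q gives Q_1 = 6.1429, P_1 = 96.4286; CS_1 = 75.4694, PS_1 = 56.602.
Change in producer surplus = 56.602 - 31.3469 = 25.2551.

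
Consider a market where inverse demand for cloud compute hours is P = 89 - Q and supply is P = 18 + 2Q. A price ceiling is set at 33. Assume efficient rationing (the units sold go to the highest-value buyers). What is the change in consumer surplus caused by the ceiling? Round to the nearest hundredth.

Without the control, 89 - Q = 18 + 2Q so Q* = 23.6667 and P* = 65.3333.
At the ceiling price 33, quantity supplied is (33 - 18)/2 = 7.5; supply is the short side, so Q = 7.5 trades at P = 33.
CS goes from (1/2)(23.6667)(23.6667) = 280.0556 to 391.875 (computed as (89 - 33)(7.5) - (1/2)(1)(7.5)^2), a change of 111.8194.

111.82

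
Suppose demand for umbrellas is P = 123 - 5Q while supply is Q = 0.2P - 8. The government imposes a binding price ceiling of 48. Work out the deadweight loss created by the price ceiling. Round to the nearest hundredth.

224.45

Rewriting supply in inverse form: P = 40 + 5Q.
Free-market equilibrium: 123 - 5Q = 40 + 5Q gives Q* = 8.3, P* = 81.5.
At the ceiling price 48, quantity supplied is (48 - 40)/5 = 1.6; supply is the short side, so Q = 1.6 trades at P = 48.
The lost-trades triangle has base Q* - 1.6 = 6.7 and height equal to the gap between the curves at Q = 1.6, which is 115 - 48 = 67. DWL = (1/2)(6.7)(67) = 224.45.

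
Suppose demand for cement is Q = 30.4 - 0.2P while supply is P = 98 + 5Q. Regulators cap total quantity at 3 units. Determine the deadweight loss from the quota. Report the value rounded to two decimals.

28.80

Rewriting demand in inverse form: P = 152 - 5Q.
Unrestricted equilibrium: Q* = (152 - 98)/(5 + 5) = 5.4.
At Q = 3 the demand price is 152 - 5(3) = 137 and the supply price is 98 + 5(3) = 113.
Deadweight loss is the triangle between the curves from 3 to 5.4: (1/2)(137 - 113)(5.4 - 3) = 28.8.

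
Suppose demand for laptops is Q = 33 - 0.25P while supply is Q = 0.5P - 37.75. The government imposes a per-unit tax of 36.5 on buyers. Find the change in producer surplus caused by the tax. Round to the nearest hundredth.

Rewriting demand in inverse form: P = 132 - 4Q.
Rewriting supply in inverse form: P = 75.5 + 2Q.
Pre-tax equilibrium: 132 - 4Q = 75.5 + 2Q gives Q* = 9.4167, P* = 94.3333.
A tax on buyers shifts demand down by 36.5: (132 - 36.5) - 4Q = 75.5 + 2Q, so Q_t = 3.3333. Buyers pay P_b = 118.6667; sellers receive P_s = P_b - 36.5 = 82.1667.
PS falls from (1/2)(9.4167)(18.8333) = 88.6736 to (1/2)(3.3333)(6.6667) = 11.1111, a change of -77.5625.

-77.56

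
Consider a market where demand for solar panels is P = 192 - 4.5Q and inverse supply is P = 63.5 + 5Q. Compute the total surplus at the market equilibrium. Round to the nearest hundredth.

Set 192 - 4.5Q = 63.5 + 5Q, which gives 128.5 = 9.5Q, so Q* = 13.5263 and P* = 192 - 4.5(13.5263) = 131.1316.
Total surplus is the full triangle between the curves from 0 to Q*: (1/2)(13.5263)(192 - 63.5) = 869.0658.

869.07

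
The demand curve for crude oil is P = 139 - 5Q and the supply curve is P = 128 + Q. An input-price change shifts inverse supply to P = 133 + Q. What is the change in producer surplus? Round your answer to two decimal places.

-1.18

Initial equilibrium: Q_0 = 1.8333, P_0 = 129.8333; CS_0 = (1/2)(1.8333)(9.1667) = 8.4028, PS_0 = (1/2)(1.8333)(1.8333) = 1.6806.
New equilibrium: 139 - 5Q = 133 + Q gives Q_1 = 1, P_1 = 134; CS_1 = 2.5, PS_1 = 0.5.
Change in producer surplus = 0.5 - 1.6806 = -1.1806.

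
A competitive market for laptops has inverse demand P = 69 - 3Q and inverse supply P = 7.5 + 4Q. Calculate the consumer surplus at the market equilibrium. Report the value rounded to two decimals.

115.78

Equilibrium: 69 - 3Q = 7.5 + 4Q, so Q* = 8.7857 and P* = 42.6429.
CS is the area between the demand curve and P* from 0 to Q*: (1/2)(8.7857)(26.3571) = 115.7832.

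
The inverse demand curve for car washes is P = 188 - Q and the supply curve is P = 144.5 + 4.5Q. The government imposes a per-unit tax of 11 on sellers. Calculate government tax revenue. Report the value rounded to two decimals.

65.00

Without the tax, 188 - Q = 144.5 + 4.5Q so Q* = 7.9091 and P* = 180.0909.
With the tax, sellers need 11 more per unit: 188 - Q = 144.5 + 4.5Q + 11, so Q_t = 5.9091. Buyers pay P_b = 182.0909; sellers receive P_s = P_b - 11 = 171.0909.
Revenue is the tax times quantity traded: 11 x 5.9091 = 65.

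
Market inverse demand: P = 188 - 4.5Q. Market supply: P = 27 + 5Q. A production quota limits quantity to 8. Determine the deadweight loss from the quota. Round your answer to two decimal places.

Without the quota, 188 - 4.5Q = 27 + 5Q gives Q* = 16.9474.
At Q = 8 the demand price is 188 - 4.5(8) = 152 and the supply price is 27 + 5(8) = 67.
DWL = (1/2)(gap between curves at 8) x (Q* - 8) = (1/2)(85)(8.9474) = 380.2632.

380.26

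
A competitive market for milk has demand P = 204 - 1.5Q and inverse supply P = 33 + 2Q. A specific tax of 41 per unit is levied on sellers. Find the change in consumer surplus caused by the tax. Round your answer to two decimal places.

-755.57

Pre-tax equilibrium: 204 - 1.5Q = 33 + 2Q gives Q* = 48.8571, P* = 130.7143.
A tax on sellers shifts supply up by 41: 204 - 1.5Q = 33 + 2Q + 41, so Q_t = 37.1429. Buyers pay P_b = 148.2857; sellers receive P_s = P_b - 41 = 107.2857.
CS falls from (1/2)(48.8571)(73.2857) = 1790.2653 to (1/2)(37.1429)(55.7143) = 1034.6939, a change of -755.5714.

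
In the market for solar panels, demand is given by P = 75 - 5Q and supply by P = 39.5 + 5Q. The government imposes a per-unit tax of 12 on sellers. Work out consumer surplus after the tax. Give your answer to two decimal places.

13.81

Without the tax, 75 - 5Q = 39.5 + 5Q so Q* = 3.55 and P* = 57.25.
A tax on sellers shifts supply up by 12: 75 - 5Q = 39.5 + 5Q + 12, so Q_t = 2.35. Buyers pay P_b = 63.25; sellers receive P_s = P_b - 12 = 51.25.
Consumer surplus is the triangle under demand above P_b: (1/2)(2.35)(75 - 63.25) = 13.8063.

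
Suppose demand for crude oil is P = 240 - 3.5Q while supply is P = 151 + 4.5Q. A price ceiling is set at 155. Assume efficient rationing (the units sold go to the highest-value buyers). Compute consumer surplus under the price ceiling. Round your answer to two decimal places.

74.17

Free-market equilibrium: 240 - 3.5Q = 151 + 4.5Q gives Q* = 11.125, P* = 201.0625.
At the ceiling price 155, quantity supplied is (155 - 151)/4.5 = 0.8889; supply is the short side, so Q = 0.8889 trades at P = 155.
The demand price at Q = 0.8889 is 236.8889. CS is the trapezoid between demand and 155 over [0, 0.8889]: (1/2)[(240 - 155) + (236.8889 - 155)](0.8889) = 74.1728.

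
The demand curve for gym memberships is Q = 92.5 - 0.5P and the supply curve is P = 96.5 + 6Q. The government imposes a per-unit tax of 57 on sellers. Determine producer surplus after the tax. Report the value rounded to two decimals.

46.51

Rewriting demand in inverse form: P = 185 - 2Q.
Without the tax, 185 - 2Q = 96.5 + 6Q so Q* = 11.0625 and P* = 162.875.
With the tax, sellers need 57 more per unit: 185 - 2Q = 96.5 + 6Q + 57, so Q_t = 3.9375. Buyers pay P_b = 177.125; sellers receive P_s = P_b - 57 = 120.125.
Producer surplus is the triangle above supply below P_s: (1/2)(3.9375)(120.125 - 96.5) = 46.5117.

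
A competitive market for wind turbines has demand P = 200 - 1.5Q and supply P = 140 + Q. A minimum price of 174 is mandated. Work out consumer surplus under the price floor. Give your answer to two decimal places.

Without the control, 200 - 1.5Q = 140 + Q so Q* = 24 and P* = 164.
At the floor price 174, quantity demanded is (200 - 174)/1.5 = 17.3333; demand is the short side, so Q = 17.3333 trades at P = 174.
CS is the triangle under demand above 174: (1/2)(17.3333)(200 - 174) = 225.3333.

225.33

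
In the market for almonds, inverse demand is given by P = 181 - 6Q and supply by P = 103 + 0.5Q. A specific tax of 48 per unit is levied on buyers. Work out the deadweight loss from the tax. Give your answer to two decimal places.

177.23

Pre-tax equilibrium: 181 - 6Q = 103 + 0.5Q gives Q* = 12, P* = 109.
A tax on buyers shifts demand down by 48: (181 - 48) - 6Q = 103 + 0.5Q, so Q_t = 4.6154. Buyers pay P_b = 153.3077; sellers receive P_s = P_b - 48 = 105.3077.
Deadweight loss is the triangle between the curves from Q_t to Q*: (1/2)(12 - 4.6154)(48) = 177.2308.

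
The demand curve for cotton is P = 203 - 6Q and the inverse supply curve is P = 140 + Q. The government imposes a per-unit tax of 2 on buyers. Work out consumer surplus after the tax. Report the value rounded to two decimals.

227.82

Without the tax, 203 - 6Q = 140 + Q so Q* = 9 and P* = 149.
A tax on buyers shifts demand down by 2: (203 - 2) - 6Q = 140 + Q, so Q_t = 8.7143. Buyers pay P_b = 150.7143; sellers receive P_s = P_b - 2 = 148.7143.
Consumer surplus is the triangle under demand above P_b: (1/2)(8.7143)(203 - 150.7143) = 227.8163.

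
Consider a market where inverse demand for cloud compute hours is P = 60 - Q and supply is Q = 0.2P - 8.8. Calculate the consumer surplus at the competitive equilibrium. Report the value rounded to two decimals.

3.56

Rewriting supply in inverse form: P = 44 + 5Q.
Equilibrium: 60 - Q = 44 + 5Q, so Q* = 2.6667 and P* = 57.3333.
CS is the area between the demand curve and P* from 0 to Q*: (1/2)(2.6667)(2.6667) = 3.5556.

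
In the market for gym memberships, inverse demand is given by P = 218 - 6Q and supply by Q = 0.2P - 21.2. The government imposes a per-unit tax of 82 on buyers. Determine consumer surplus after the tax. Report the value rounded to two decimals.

Rewriting supply in inverse form: P = 106 + 5Q.
Pre-tax equilibrium: 218 - 6Q = 106 + 5Q gives Q* = 10.1818, P* = 156.9091.
With the tax, buyers' net willingness to pay falls by 82: (218 - 82) - 6Q = 106 + 5Q, so Q_t = 2.7273. Buyers pay P_b = 201.6364; sellers receive P_s = P_b - 82 = 119.6364.
CS = (1/2)(Q_t)(218 - P_b) = (1/2)(2.7273)(16.3636) = 22.314.

22.31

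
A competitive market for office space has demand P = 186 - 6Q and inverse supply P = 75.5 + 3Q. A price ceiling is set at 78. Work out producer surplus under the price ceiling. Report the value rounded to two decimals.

Free-market equilibrium: 186 - 6Q = 75.5 + 3Q gives Q* = 12.2778, P* = 112.3333.
At P = 78, sellers supply (78 - 75.5)/3 = 0.8333 while buyers want more, so the quantity traded is 0.8333 at price 78.
PS is the triangle above supply below 78: (1/2)(0.8333)(78 - 75.5) = 1.0417.

1.04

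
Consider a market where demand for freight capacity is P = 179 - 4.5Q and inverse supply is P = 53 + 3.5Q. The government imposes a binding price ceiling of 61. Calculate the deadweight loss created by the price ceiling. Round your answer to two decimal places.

725.15

Free-market equilibrium: 179 - 4.5Q = 53 + 3.5Q gives Q* = 15.75, P* = 108.125.
At the ceiling price 61, quantity supplied is (61 - 53)/3.5 = 2.2857; supply is the short side, so Q = 2.2857 trades at P = 61.
At Q = 2.2857 the demand price is 168.7143 and the supply price is 61. Deadweight loss is the triangle between the curves from 2.2857 to 15.75: (1/2)(168.7143 - 61)(15.75 - 2.2857) = 725.148.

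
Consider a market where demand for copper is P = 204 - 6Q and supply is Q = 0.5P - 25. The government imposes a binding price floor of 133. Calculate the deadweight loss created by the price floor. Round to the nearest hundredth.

220.03

Rewriting supply in inverse form: P = 50 + 2Q.
Without the control, 204 - 6Q = 50 + 2Q so Q* = 19.25 and P* = 88.5.
At the floor price 133, quantity demanded is (204 - 133)/6 = 11.8333; demand is the short side, so Q = 11.8333 trades at P = 133.
The lost-trades triangle has base Q* - 11.8333 = 7.4167 and height equal to the gap between the curves at Q = 11.8333, which is 133 - 73.6667 = 59.3333. DWL = (1/2)(7.4167)(59.3333) = 220.0278.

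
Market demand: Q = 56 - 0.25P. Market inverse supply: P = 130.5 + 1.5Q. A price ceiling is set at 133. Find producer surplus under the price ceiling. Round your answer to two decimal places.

Rewriting demand in inverse form: P = 224 - 4Q.
Free-market equilibrium: 224 - 4Q = 130.5 + 1.5Q gives Q* = 17, P* = 156.
At the ceiling price 133, quantity supplied is (133 - 130.5)/1.5 = 1.6667; supply is the short side, so Q = 1.6667 trades at P = 133.
PS is the triangle above supply below 133: (1/2)(1.6667)(133 - 130.5) = 2.0833.

2.08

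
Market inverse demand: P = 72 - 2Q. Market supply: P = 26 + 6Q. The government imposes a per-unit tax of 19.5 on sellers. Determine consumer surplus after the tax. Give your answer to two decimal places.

Without the tax, 72 - 2Q = 26 + 6Q so Q* = 5.75 and P* = 60.5.
A tax on sellers shifts supply up by 19.5: 72 - 2Q = 26 + 6Q + 19.5, so Q_t = 3.3125. Buyers pay P_b = 65.375; sellers receive P_s = P_b - 19.5 = 45.875.
CS = (1/2)(Q_t)(72 - P_b) = (1/2)(3.3125)(6.625) = 10.9727.

10.97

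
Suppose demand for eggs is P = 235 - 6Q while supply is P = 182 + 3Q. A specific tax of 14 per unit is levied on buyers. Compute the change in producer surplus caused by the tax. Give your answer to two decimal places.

Without the tax, 235 - 6Q = 182 + 3Q so Q* = 5.8889 and P* = 199.6667.
A tax on buyers shifts demand down by 14: (235 - 14) - 6Q = 182 + 3Q, so Q_t = 4.3333. Buyers pay P_b = 209; sellers receive P_s = P_b - 14 = 195.
PS falls from (1/2)(5.8889)(17.6667) = 52.0185 to (1/2)(4.3333)(13) = 28.1667, a change of -23.8519.

-23.85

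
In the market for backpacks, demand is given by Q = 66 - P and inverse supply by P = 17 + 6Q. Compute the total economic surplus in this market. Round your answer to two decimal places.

Rewriting demand in inverse form: P = 66 - Q.
Setting demand equal to supply, 49 = 7Q, so Q* = 7 and P* = 59.
Total surplus is the full triangle between the curves from 0 to Q*: (1/2)(7)(66 - 17) = 171.5.

171.50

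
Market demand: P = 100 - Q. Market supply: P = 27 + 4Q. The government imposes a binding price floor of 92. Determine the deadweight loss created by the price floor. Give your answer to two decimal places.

Free-market equilibrium: 100 - Q = 27 + 4Q gives Q* = 14.6, P* = 85.4.
At the floor price 92, quantity demanded is (100 - 92)/1 = 8; demand is the short side, so Q = 8 trades at P = 92.
At Q = 8 the demand price is 92 and the supply price is 59. Deadweight loss is the triangle between the curves from 8 to 14.6: (1/2)(92 - 59)(14.6 - 8) = 108.9.

108.90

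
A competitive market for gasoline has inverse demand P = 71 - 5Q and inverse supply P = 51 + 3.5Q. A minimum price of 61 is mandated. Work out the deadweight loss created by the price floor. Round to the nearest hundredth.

0.53

Without the control, 71 - 5Q = 51 + 3.5Q so Q* = 2.3529 and P* = 59.2353.
At the floor price 61, quantity demanded is (71 - 61)/5 = 2; demand is the short side, so Q = 2 trades at P = 61.
At Q = 2 the demand price is 61 and the supply price is 58. Deadweight loss is the triangle between the curves from 2 to 2.3529: (1/2)(61 - 58)(2.3529 - 2) = 0.5294.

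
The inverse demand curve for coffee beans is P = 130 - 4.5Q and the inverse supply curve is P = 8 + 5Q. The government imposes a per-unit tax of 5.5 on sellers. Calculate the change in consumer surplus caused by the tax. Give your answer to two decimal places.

Pre-tax equilibrium: 130 - 4.5Q = 8 + 5Q gives Q* = 12.8421, P* = 72.2105.
A tax on sellers shifts supply up by 5.5: 130 - 4.5Q = 8 + 5Q + 5.5, so Q_t = 12.2632. Buyers pay P_b = 74.8158; sellers receive P_s = P_b - 5.5 = 69.3158.
CS falls from (1/2)(12.8421)(57.7895) = 371.0693 to (1/2)(12.2632)(55.1842) = 338.3663, a change of -32.7029.

-32.70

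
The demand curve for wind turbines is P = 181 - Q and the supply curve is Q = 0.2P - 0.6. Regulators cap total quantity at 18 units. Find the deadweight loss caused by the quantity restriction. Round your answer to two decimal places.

408.33

Rewriting supply in inverse form: P = 3 + 5Q.
Without the quota, 181 - Q = 3 + 5Q gives Q* = 29.6667.
At Q = 18 the demand price is 181 - (18) = 163 and the supply price is 3 + 5(18) = 93.
DWL = (1/2)(gap between curves at 18) x (Q* - 18) = (1/2)(70)(11.6667) = 408.3333.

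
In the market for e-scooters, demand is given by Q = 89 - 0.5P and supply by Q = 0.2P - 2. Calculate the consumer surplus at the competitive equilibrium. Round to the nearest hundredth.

576.00

Rewriting demand in inverse form: P = 178 - 2Q.
Rewriting supply in inverse form: P = 10 + 5Q.
Setting demand equal to supply, 168 = 7Q, so Q* = 24 and P* = 130.
CS is the area between the demand curve and P* from 0 to Q*: (1/2)(24)(48) = 576.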